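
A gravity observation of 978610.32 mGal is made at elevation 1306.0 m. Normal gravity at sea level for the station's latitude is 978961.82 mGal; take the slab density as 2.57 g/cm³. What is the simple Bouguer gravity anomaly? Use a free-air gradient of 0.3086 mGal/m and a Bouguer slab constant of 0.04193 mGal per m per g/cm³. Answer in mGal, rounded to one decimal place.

Free-air correction = 0.3086 × 1306.0 = 403.03 mGal
Free-air anomaly = 978610.32 − 978961.82 + (403.03) = 51.53 mGal
Bouguer slab correction = 0.04193 × 2.57 × 1306.0 = 140.73 mGal
Simple Bouguer anomaly = 51.53 − (140.73) = -89.20 mGal

-89.2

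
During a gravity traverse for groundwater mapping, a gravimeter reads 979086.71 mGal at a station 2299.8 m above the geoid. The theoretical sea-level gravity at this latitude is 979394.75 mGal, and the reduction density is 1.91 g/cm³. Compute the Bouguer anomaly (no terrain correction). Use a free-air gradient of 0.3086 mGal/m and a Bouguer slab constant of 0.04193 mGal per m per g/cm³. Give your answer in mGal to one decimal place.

217.5

Free-air correction = 0.3086 × 2299.8 = 709.72 mGal
Free-air anomaly = 979086.71 − 979394.75 + (709.72) = 401.68 mGal
Bouguer slab correction = 0.04193 × 1.91 × 2299.8 = 184.18 mGal
Simple Bouguer anomaly = 401.68 − (184.18) = 217.50 mGal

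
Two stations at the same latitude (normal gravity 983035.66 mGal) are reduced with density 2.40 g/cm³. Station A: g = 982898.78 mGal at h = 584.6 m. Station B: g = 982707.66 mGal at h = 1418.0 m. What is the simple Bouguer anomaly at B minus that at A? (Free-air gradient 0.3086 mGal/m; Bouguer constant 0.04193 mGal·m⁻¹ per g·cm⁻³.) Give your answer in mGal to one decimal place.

Δg_SB(A) = 982898.78 − 983035.66 + 0.3086×584.6 − 0.04193×2.40×584.6 = -15.30 mGal
Δg_SB(B) = 982707.66 − 983035.66 + 0.3086×1418.0 − 0.04193×2.40×1418.0 = -33.10 mGal
Difference = -33.10 − (-15.30) = -17.80 mGal

-17.8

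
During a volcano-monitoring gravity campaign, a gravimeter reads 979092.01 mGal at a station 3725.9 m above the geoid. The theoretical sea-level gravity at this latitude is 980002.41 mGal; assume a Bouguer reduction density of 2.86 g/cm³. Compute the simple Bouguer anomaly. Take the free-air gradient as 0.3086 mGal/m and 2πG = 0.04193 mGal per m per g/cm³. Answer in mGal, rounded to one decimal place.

Free-air correction = 0.3086 × 3725.9 = 1149.81 mGal
Free-air anomaly = 979092.01 − 980002.41 + (1149.81) = 239.41 mGal
Bouguer slab correction = 0.04193 × 2.86 × 3725.9 = 446.81 mGal
Simple Bouguer anomaly = 239.41 − (446.81) = -207.40 mGal

-207.4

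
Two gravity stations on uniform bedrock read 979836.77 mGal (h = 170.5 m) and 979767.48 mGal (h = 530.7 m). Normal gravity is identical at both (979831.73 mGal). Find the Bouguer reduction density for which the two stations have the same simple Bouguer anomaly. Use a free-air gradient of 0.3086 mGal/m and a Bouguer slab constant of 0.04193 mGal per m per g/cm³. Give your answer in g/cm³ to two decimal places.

Δg_obs = 979767.48 − 979836.77 = -69.29 mGal over Δh = 530.7 − 170.5 = 360.2 m
Equal Bouguer anomalies ⇒ Δg_obs + (0.3086 − 0.04193ρ)·Δh = 0
0.3086 − 0.04193ρ = −Δg_obs/Δh = 0.19237
ρ = (0.3086 − 0.19237) / 0.04193 = 2.77 g/cm³

2.77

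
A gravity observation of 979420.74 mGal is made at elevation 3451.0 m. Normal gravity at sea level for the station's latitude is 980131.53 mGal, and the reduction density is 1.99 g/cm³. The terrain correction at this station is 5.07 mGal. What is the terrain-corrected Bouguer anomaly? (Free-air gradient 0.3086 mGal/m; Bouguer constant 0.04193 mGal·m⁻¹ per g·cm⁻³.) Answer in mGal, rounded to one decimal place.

71.3

Free-air correction = 0.3086 × 3451.0 = 1064.98 mGal
Free-air anomaly = 979420.74 − 980131.53 + (1064.98) = 354.19 mGal
Bouguer slab correction = 0.04193 × 1.99 × 3451.0 = 287.95 mGal
Simple Bouguer anomaly = 354.19 − (287.95) = 66.24 mGal
Complete Bouguer anomaly = 66.24 + 5.07 = 71.31 mGal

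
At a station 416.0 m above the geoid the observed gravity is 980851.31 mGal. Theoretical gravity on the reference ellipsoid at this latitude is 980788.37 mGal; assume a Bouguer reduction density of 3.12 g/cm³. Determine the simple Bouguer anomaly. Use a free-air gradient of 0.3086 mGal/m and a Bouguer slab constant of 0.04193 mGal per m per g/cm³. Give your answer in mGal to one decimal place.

136.9

Free-air correction = 0.3086 × 416.0 = 128.38 mGal
Free-air anomaly = 980851.31 − 980788.37 + (128.38) = 191.32 mGal
Bouguer slab correction = 0.04193 × 3.12 × 416.0 = 54.42 mGal
Simple Bouguer anomaly = 191.32 − (54.42) = 136.90 mGal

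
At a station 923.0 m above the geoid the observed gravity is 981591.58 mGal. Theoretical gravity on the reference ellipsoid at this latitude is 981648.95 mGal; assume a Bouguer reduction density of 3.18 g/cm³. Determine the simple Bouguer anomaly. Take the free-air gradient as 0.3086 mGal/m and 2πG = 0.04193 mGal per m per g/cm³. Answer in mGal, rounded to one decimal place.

104.4

Free-air correction = 0.3086 × 923.0 = 284.84 mGal
Free-air anomaly = 981591.58 − 981648.95 + (284.84) = 227.47 mGal
Bouguer slab correction = 0.04193 × 3.18 × 923.0 = 123.07 mGal
Simple Bouguer anomaly = 227.47 − (123.07) = 104.40 mGal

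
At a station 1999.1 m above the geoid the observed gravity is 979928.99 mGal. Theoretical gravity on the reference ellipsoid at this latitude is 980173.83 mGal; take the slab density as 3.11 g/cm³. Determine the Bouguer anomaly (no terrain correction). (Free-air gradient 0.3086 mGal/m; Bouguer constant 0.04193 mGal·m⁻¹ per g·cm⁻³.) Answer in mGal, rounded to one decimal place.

Free-air correction = 0.3086 × 1999.1 = 616.92 mGal
Free-air anomaly = 979928.99 − 980173.83 + (616.92) = 372.08 mGal
Bouguer slab correction = 0.04193 × 3.11 × 1999.1 = 260.69 mGal
Simple Bouguer anomaly = 372.08 − (260.69) = 111.39 mGal

111.4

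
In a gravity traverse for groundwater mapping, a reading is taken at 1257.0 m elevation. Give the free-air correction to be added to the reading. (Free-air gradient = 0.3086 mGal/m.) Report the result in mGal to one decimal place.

387.9

Free-air correction = 0.3086 × 1257.0 = 387.9 mGal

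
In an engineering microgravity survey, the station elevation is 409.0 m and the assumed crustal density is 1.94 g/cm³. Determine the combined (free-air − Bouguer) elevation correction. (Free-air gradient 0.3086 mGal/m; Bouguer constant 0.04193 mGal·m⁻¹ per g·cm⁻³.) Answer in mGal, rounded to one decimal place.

92.9

Combined gradient = 0.3086 − 0.04193 × 1.94 = 0.2272558 mGal/m
Combined elevation correction = 0.2272558 × 409.0 = 92.9 mGal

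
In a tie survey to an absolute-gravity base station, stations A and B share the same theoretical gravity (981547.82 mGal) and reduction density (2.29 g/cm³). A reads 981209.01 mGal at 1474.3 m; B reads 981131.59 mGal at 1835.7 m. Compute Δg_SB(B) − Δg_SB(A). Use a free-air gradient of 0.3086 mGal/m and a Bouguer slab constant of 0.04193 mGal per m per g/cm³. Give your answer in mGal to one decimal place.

Δg_SB(A) = 981209.01 − 981547.82 + 0.3086×1474.3 − 0.04193×2.29×1474.3 = -25.40 mGal
Δg_SB(B) = 981131.59 − 981547.82 + 0.3086×1835.7 − 0.04193×2.29×1835.7 = -26.00 mGal
Difference = -26.00 − (-25.40) = -0.60 mGal

-0.6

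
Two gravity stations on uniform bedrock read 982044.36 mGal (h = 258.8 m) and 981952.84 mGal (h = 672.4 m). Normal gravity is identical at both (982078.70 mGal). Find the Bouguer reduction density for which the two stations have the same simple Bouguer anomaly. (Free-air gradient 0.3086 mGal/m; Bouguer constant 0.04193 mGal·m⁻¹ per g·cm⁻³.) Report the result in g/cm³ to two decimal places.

Δg_obs = 981952.84 − 982044.36 = -91.52 mGal over Δh = 672.4 − 258.8 = 413.6 m
Equal Bouguer anomalies ⇒ Δg_obs + (0.3086 − 0.04193ρ)·Δh = 0
0.3086 − 0.04193ρ = −Δg_obs/Δh = 0.22128
ρ = (0.3086 − 0.22128) / 0.04193 = 2.08 g/cm³

2.08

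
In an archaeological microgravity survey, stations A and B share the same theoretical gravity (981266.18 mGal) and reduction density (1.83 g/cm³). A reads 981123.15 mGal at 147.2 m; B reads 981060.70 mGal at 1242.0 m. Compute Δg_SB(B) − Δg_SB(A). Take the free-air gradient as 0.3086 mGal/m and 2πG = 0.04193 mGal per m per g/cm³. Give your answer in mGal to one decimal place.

Δg_SB(A) = 981123.15 − 981266.18 + 0.3086×147.2 − 0.04193×1.83×147.2 = -108.90 mGal
Δg_SB(B) = 981060.70 − 981266.18 + 0.3086×1242.0 − 0.04193×1.83×1242.0 = 82.50 mGal
Difference = 82.50 − (-108.90) = 191.40 mGal

191.4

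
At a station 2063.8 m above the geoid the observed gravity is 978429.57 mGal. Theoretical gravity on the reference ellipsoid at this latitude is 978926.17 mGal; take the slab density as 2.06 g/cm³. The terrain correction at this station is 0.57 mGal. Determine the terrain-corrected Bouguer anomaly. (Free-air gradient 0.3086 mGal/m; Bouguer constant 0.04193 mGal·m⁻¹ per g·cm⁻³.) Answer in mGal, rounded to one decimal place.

-37.4

Free-air correction = 0.3086 × 2063.8 = 636.89 mGal
Free-air anomaly = 978429.57 − 978926.17 + (636.89) = 140.29 mGal
Bouguer slab correction = 0.04193 × 2.06 × 2063.8 = 178.26 mGal
Simple Bouguer anomaly = 140.29 − (178.26) = -37.97 mGal
Complete Bouguer anomaly = -37.97 + 0.57 = -37.40 mGal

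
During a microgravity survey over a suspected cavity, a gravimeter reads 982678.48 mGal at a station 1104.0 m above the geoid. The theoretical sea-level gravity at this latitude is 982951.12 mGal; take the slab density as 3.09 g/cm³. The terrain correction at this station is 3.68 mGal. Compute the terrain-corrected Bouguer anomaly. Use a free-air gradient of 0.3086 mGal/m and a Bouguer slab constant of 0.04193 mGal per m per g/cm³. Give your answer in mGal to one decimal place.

Free-air correction = 0.3086 × 1104.0 = 340.69 mGal
Free-air anomaly = 982678.48 − 982951.12 + (340.69) = 68.05 mGal
Bouguer slab correction = 0.04193 × 3.09 × 1104.0 = 143.04 mGal
Simple Bouguer anomaly = 68.05 − (143.04) = -74.99 mGal
Complete Bouguer anomaly = -74.99 + 3.68 = -71.31 mGal

-71.3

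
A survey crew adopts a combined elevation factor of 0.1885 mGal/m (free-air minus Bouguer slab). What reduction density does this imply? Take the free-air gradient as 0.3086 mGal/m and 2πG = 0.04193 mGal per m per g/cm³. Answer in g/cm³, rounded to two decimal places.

2.86

0.1885 = 0.3086 − 0.04193 × ρ
ρ = (0.3086 − 0.1885) / 0.04193 = 2.86 g/cm³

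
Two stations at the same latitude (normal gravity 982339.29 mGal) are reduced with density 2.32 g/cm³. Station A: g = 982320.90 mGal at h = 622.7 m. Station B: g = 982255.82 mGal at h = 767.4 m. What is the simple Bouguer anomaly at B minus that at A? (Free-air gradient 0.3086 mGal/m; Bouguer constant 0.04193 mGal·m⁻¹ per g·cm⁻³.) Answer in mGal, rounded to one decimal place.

-34.5

Δg_SB(A) = 982320.90 − 982339.29 + 0.3086×622.7 − 0.04193×2.32×622.7 = 113.20 mGal
Δg_SB(B) = 982255.82 − 982339.29 + 0.3086×767.4 − 0.04193×2.32×767.4 = 78.70 mGal
Difference = 78.70 − (113.20) = -34.50 mGal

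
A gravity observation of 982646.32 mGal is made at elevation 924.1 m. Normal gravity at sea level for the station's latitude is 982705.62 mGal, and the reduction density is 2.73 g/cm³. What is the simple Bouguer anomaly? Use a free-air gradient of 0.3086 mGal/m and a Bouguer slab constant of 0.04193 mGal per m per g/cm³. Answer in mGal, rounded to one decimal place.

120.1

Free-air correction = 0.3086 × 924.1 = 285.18 mGal
Free-air anomaly = 982646.32 − 982705.62 + (285.18) = 225.88 mGal
Bouguer slab correction = 0.04193 × 2.73 × 924.1 = 105.78 mGal
Simple Bouguer anomaly = 225.88 − (105.78) = 120.10 mGal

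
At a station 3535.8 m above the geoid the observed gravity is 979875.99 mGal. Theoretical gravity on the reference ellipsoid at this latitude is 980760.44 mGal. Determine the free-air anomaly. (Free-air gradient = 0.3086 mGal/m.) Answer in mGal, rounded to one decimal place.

Free-air correction = 0.3086 × 3535.8 = 1091.15 mGal
Free-air anomaly = 979875.99 − 980760.44 + (1091.15) = 206.70 mGal

206.7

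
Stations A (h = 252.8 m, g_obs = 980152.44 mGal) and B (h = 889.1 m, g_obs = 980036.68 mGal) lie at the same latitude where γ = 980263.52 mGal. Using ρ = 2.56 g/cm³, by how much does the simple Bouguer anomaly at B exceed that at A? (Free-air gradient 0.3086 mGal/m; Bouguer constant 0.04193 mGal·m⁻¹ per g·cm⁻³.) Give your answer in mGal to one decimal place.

12.3

Δg_SB(A) = 980152.44 − 980263.52 + 0.3086×252.8 − 0.04193×2.56×252.8 = -60.20 mGal
Δg_SB(B) = 980036.68 − 980263.52 + 0.3086×889.1 − 0.04193×2.56×889.1 = -47.90 mGal
Difference = -47.90 − (-60.20) = 12.30 mGal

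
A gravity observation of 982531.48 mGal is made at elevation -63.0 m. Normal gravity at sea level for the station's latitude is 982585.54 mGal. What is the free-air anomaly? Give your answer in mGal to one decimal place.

-73.5

Free-air correction = 0.3086 × -63.0 = -19.44 mGal
Free-air anomaly = 982531.48 − 982585.54 + (-19.44) = -73.50 mGal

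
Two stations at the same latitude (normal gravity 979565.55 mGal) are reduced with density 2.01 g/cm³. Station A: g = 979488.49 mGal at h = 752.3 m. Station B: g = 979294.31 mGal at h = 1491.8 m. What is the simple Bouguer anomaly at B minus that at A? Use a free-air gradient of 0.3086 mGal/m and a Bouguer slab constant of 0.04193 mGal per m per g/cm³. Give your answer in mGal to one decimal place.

Δg_SB(A) = 979488.49 − 979565.55 + 0.3086×752.3 − 0.04193×2.01×752.3 = 91.70 mGal
Δg_SB(B) = 979294.31 − 979565.55 + 0.3086×1491.8 − 0.04193×2.01×1491.8 = 63.40 mGal
Difference = 63.40 − (91.70) = -28.30 mGal

-28.3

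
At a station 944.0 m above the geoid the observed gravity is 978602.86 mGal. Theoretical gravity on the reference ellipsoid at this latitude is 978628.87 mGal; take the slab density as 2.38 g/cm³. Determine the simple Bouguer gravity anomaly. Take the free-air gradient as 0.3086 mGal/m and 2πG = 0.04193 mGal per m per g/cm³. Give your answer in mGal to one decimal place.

Free-air correction = 0.3086 × 944.0 = 291.32 mGal
Free-air anomaly = 978602.86 − 978628.87 + (291.32) = 265.31 mGal
Bouguer slab correction = 0.04193 × 2.38 × 944.0 = 94.20 mGal
Simple Bouguer anomaly = 265.31 − (94.20) = 171.11 mGal

171.1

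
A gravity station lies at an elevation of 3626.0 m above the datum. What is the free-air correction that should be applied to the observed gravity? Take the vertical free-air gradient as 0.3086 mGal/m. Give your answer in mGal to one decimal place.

1119.0

Free-air correction = 0.3086 × 3626.0 = 1119.0 mGal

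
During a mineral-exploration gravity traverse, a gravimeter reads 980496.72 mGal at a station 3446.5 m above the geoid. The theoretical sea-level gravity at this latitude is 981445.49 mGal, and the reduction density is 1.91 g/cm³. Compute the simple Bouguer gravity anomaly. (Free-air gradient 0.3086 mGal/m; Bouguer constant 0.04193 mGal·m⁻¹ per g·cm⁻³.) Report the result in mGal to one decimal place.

Free-air correction = 0.3086 × 3446.5 = 1063.59 mGal
Free-air anomaly = 980496.72 − 981445.49 + (1063.59) = 114.82 mGal
Bouguer slab correction = 0.04193 × 1.91 × 3446.5 = 276.02 mGal
Simple Bouguer anomaly = 114.82 − (276.02) = -161.20 mGal

-161.2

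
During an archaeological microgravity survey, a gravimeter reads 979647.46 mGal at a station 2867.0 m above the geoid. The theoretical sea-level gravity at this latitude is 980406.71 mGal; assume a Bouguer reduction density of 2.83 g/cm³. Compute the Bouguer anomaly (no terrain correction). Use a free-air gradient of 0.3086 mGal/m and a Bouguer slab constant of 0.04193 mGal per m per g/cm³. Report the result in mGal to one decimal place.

Free-air correction = 0.3086 × 2867.0 = 884.76 mGal
Free-air anomaly = 979647.46 − 980406.71 + (884.76) = 125.51 mGal
Bouguer slab correction = 0.04193 × 2.83 × 2867.0 = 340.20 mGal
Simple Bouguer anomaly = 125.51 − (340.20) = -214.69 mGal

-214.7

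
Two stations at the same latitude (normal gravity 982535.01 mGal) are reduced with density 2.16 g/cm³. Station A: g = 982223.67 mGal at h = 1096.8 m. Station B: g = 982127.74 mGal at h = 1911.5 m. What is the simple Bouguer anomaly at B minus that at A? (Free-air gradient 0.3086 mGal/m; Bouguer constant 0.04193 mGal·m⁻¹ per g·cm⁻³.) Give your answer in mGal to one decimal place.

Δg_SB(A) = 982223.67 − 982535.01 + 0.3086×1096.8 − 0.04193×2.16×1096.8 = -72.20 mGal
Δg_SB(B) = 982127.74 − 982535.01 + 0.3086×1911.5 − 0.04193×2.16×1911.5 = 9.50 mGal
Difference = 9.50 − (-72.20) = 81.70 mGal

81.7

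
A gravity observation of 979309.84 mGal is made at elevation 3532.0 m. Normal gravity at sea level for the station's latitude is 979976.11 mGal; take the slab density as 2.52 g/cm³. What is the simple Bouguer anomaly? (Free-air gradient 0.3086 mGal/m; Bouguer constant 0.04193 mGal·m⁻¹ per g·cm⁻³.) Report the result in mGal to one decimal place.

Free-air correction = 0.3086 × 3532.0 = 1089.98 mGal
Free-air anomaly = 979309.84 − 979976.11 + (1089.98) = 423.71 mGal
Bouguer slab correction = 0.04193 × 2.52 × 3532.0 = 373.20 mGal
Simple Bouguer anomaly = 423.71 − (373.20) = 50.51 mGal

50.5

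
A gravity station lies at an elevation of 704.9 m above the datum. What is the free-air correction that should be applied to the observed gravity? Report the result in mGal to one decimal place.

217.5

Free-air correction = 0.3086 × 704.9 = 217.5 mGal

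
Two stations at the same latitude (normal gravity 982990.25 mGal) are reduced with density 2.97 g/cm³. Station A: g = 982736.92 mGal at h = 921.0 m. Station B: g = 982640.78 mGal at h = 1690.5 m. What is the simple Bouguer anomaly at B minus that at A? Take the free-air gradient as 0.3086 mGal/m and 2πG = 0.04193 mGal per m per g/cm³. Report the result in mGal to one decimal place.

45.5

Δg_SB(A) = 982736.92 − 982990.25 + 0.3086×921.0 − 0.04193×2.97×921.0 = -83.80 mGal
Δg_SB(B) = 982640.78 − 982990.25 + 0.3086×1690.5 − 0.04193×2.97×1690.5 = -38.30 mGal
Difference = -38.30 − (-83.80) = 45.50 mGal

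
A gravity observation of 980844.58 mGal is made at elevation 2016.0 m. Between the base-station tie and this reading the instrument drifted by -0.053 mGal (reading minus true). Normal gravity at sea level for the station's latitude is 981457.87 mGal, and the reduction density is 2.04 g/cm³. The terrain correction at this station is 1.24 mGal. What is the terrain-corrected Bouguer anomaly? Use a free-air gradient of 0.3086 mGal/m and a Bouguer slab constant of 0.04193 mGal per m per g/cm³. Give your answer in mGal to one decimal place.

-162.3

Drift-corrected reading = 980844.58 − (-0.053) = 980844.633 mGal
Free-air correction = 0.3086 × 2016.0 = 622.14 mGal
Free-air anomaly = 980844.633 − 981457.87 + (622.14) = 8.903 mGal
Bouguer slab correction = 0.04193 × 2.04 × 2016.0 = 172.44 mGal
Simple Bouguer anomaly = 8.903 − (172.44) = -163.537 mGal
Complete Bouguer anomaly = -163.537 + 1.24 = -162.297 mGal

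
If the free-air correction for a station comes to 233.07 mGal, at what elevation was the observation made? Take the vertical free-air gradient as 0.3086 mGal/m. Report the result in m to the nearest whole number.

h = 233.07 / 0.3086 = 755.25 m

755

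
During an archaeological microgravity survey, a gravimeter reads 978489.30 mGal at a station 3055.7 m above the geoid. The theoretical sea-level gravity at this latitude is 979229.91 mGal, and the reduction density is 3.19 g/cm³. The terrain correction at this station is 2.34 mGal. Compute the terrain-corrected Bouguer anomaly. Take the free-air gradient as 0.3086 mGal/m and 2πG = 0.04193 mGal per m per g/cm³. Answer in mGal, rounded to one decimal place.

-204.0

Free-air correction = 0.3086 × 3055.7 = 942.99 mGal
Free-air anomaly = 978489.30 − 979229.91 + (942.99) = 202.38 mGal
Bouguer slab correction = 0.04193 × 3.19 × 3055.7 = 408.72 mGal
Simple Bouguer anomaly = 202.38 − (408.72) = -206.34 mGal
Complete Bouguer anomaly = -206.34 + 2.34 = -204.00 mGal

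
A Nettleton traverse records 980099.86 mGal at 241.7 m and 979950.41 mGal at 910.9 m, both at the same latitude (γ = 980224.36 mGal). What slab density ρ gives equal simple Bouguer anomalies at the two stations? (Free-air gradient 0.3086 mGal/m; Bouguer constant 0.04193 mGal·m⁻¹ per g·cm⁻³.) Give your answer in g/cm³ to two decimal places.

2.03

Δg_obs = 979950.41 − 980099.86 = -149.45 mGal over Δh = 910.9 − 241.7 = 669.2 m
Equal Bouguer anomalies ⇒ Δg_obs + (0.3086 − 0.04193ρ)·Δh = 0
0.3086 − 0.04193ρ = −Δg_obs/Δh = 0.22333
ρ = (0.3086 − 0.22333) / 0.04193 = 2.03 g/cm³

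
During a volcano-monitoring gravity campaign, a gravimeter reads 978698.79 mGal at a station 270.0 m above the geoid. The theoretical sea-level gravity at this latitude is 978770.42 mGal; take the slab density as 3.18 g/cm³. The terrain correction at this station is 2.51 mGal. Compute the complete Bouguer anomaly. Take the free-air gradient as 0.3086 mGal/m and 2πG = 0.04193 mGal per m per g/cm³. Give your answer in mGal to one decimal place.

-21.8

Free-air correction = 0.3086 × 270.0 = 83.32 mGal
Free-air anomaly = 978698.79 − 978770.42 + (83.32) = 11.69 mGal
Bouguer slab correction = 0.04193 × 3.18 × 270.0 = 36.00 mGal
Simple Bouguer anomaly = 11.69 − (36.00) = -24.31 mGal
Complete Bouguer anomaly = -24.31 + 2.51 = -21.80 mGal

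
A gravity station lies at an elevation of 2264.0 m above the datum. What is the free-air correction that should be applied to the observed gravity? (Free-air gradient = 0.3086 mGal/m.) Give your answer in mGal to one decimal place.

698.7

Free-air correction = 0.3086 × 2264.0 = 698.7 mGal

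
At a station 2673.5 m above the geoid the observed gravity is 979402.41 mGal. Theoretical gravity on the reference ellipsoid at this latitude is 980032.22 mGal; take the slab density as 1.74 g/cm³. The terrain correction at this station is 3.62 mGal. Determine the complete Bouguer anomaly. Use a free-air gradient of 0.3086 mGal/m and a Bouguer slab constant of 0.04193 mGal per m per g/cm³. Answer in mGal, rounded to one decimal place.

3.8

Free-air correction = 0.3086 × 2673.5 = 825.04 mGal
Free-air anomaly = 979402.41 − 980032.22 + (825.04) = 195.23 mGal
Bouguer slab correction = 0.04193 × 1.74 × 2673.5 = 195.05 mGal
Simple Bouguer anomaly = 195.23 − (195.05) = 0.18 mGal
Complete Bouguer anomaly = 0.18 + 3.62 = 3.80 mGal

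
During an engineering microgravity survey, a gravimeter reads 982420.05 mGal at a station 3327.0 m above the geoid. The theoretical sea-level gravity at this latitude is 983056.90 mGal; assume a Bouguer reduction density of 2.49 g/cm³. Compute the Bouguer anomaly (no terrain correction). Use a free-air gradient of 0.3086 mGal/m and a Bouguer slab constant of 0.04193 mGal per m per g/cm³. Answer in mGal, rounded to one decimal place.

Free-air correction = 0.3086 × 3327.0 = 1026.71 mGal
Free-air anomaly = 982420.05 − 983056.90 + (1026.71) = 389.86 mGal
Bouguer slab correction = 0.04193 × 2.49 × 3327.0 = 347.36 mGal
Simple Bouguer anomaly = 389.86 − (347.36) = 42.50 mGal

42.5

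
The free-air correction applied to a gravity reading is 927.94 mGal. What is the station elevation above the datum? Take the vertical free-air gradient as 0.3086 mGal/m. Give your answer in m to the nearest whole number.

3007

h = 927.94 / 0.3086 = 3006.93 m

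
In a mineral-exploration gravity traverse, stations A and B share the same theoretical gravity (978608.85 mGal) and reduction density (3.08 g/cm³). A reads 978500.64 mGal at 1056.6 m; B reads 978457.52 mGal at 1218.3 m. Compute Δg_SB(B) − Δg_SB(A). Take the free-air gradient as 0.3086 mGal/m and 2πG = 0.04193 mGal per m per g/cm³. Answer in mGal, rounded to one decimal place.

Δg_SB(A) = 978500.64 − 978608.85 + 0.3086×1056.6 − 0.04193×3.08×1056.6 = 81.40 mGal
Δg_SB(B) = 978457.52 − 978608.85 + 0.3086×1218.3 − 0.04193×3.08×1218.3 = 67.30 mGal
Difference = 67.30 − (81.40) = -14.10 mGal

-14.1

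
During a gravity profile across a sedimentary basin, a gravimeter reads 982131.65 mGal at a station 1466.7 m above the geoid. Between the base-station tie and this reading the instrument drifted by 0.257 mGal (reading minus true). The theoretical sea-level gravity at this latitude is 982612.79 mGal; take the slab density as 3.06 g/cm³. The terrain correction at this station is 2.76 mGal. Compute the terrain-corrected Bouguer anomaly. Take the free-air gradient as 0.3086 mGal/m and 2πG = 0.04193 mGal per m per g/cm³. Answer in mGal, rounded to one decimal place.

Drift-corrected reading = 982131.65 − (0.257) = 982131.393 mGal
Free-air correction = 0.3086 × 1466.7 = 452.62 mGal
Free-air anomaly = 982131.393 − 982612.79 + (452.62) = -28.777 mGal
Bouguer slab correction = 0.04193 × 3.06 × 1466.7 = 188.19 mGal
Simple Bouguer anomaly = -28.777 − (188.19) = -216.967 mGal
Complete Bouguer anomaly = -216.967 + 2.76 = -214.207 mGal

-214.2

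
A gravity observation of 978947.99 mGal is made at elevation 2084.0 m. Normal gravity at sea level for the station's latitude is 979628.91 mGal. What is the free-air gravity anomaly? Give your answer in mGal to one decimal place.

-37.8

Free-air correction = 0.3086 × 2084.0 = 643.12 mGal
Free-air anomaly = 978947.99 − 979628.91 + (643.12) = -37.80 mGal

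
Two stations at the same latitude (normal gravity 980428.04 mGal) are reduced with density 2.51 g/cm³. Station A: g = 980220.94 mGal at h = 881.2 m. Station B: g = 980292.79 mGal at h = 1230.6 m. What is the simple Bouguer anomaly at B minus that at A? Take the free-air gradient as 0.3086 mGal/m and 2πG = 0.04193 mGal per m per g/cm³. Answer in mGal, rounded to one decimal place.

142.9

Δg_SB(A) = 980220.94 − 980428.04 + 0.3086×881.2 − 0.04193×2.51×881.2 = -27.90 mGal
Δg_SB(B) = 980292.79 − 980428.04 + 0.3086×1230.6 − 0.04193×2.51×1230.6 = 115.00 mGal
Difference = 115.00 − (-27.90) = 142.90 mGal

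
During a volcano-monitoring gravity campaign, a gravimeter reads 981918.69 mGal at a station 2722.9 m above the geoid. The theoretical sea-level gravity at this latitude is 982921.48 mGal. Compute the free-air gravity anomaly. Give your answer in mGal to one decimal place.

-162.5

Free-air correction = 0.3086 × 2722.9 = 840.29 mGal
Free-air anomaly = 981918.69 − 982921.48 + (840.29) = -162.50 mGal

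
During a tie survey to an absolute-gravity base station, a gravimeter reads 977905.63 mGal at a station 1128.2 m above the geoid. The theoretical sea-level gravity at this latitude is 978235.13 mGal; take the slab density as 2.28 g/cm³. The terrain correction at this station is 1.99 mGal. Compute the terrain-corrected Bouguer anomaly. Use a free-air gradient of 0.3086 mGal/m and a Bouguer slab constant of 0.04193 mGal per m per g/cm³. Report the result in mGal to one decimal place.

-87.2

Free-air correction = 0.3086 × 1128.2 = 348.16 mGal
Free-air anomaly = 977905.63 − 978235.13 + (348.16) = 18.66 mGal
Bouguer slab correction = 0.04193 × 2.28 × 1128.2 = 107.86 mGal
Simple Bouguer anomaly = 18.66 − (107.86) = -89.20 mGal
Complete Bouguer anomaly = -89.20 + 1.99 = -87.21 mGal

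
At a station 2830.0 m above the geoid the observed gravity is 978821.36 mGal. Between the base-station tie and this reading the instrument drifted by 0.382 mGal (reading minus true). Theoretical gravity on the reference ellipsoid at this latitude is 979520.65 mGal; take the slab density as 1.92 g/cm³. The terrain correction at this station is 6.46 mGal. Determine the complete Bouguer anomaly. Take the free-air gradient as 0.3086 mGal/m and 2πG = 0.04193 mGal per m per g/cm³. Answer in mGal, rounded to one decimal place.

-47.7

Drift-corrected reading = 978821.36 − (0.382) = 978820.978 mGal
Free-air correction = 0.3086 × 2830.0 = 873.34 mGal
Free-air anomaly = 978820.978 − 979520.65 + (873.34) = 173.668 mGal
Bouguer slab correction = 0.04193 × 1.92 × 2830.0 = 227.83 mGal
Simple Bouguer anomaly = 173.668 − (227.83) = -54.162 mGal
Complete Bouguer anomaly = -54.162 + 6.46 = -47.702 mGal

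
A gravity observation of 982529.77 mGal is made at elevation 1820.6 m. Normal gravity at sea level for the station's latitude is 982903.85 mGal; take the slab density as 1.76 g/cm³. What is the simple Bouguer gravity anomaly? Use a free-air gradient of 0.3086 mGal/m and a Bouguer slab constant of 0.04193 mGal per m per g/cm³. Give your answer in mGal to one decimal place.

53.4

Free-air correction = 0.3086 × 1820.6 = 561.84 mGal
Free-air anomaly = 982529.77 − 982903.85 + (561.84) = 187.76 mGal
Bouguer slab correction = 0.04193 × 1.76 × 1820.6 = 134.35 mGal
Simple Bouguer anomaly = 187.76 − (134.35) = 53.41 mGal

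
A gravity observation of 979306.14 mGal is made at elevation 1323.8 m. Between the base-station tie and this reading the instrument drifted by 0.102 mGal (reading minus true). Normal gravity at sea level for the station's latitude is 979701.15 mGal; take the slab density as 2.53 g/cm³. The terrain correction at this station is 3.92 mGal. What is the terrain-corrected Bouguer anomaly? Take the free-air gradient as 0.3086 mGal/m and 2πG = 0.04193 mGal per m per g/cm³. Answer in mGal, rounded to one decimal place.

-123.1

Drift-corrected reading = 979306.14 − (0.102) = 979306.038 mGal
Free-air correction = 0.3086 × 1323.8 = 408.52 mGal
Free-air anomaly = 979306.038 − 979701.15 + (408.52) = 13.408 mGal
Bouguer slab correction = 0.04193 × 2.53 × 1323.8 = 140.43 mGal
Simple Bouguer anomaly = 13.408 − (140.43) = -127.022 mGal
Complete Bouguer anomaly = -127.022 + 3.92 = -123.102 mGal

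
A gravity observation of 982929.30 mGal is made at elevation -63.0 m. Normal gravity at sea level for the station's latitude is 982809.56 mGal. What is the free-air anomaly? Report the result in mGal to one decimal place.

100.3

Free-air correction = 0.3086 × -63.0 = -19.44 mGal
Free-air anomaly = 982929.30 − 982809.56 + (-19.44) = 100.30 mGal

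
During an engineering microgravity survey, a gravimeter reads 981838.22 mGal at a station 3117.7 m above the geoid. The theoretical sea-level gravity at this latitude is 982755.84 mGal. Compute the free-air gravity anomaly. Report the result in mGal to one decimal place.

44.5

Free-air correction = 0.3086 × 3117.7 = 962.12 mGal
Free-air anomaly = 981838.22 − 982755.84 + (962.12) = 44.50 mGal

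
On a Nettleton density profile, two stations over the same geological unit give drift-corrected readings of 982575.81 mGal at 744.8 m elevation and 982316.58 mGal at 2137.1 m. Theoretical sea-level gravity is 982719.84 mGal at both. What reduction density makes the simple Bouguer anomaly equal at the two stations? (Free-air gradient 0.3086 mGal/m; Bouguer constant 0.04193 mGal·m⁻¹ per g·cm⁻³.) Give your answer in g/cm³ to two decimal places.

Δg_obs = 982316.58 − 982575.81 = -259.23 mGal over Δh = 2137.1 − 744.8 = 1392.3 m
Equal Bouguer anomalies ⇒ Δg_obs + (0.3086 − 0.04193ρ)·Δh = 0
0.3086 − 0.04193ρ = −Δg_obs/Δh = 0.18619
ρ = (0.3086 − 0.18619) / 0.04193 = 2.92 g/cm³

2.92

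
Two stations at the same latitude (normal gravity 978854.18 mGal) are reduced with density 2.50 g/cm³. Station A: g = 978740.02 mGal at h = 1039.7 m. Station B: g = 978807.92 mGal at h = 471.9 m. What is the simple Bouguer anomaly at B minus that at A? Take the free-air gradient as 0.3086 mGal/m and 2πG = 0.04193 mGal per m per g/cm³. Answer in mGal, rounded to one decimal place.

Δg_SB(A) = 978740.02 − 978854.18 + 0.3086×1039.7 − 0.04193×2.50×1039.7 = 97.70 mGal
Δg_SB(B) = 978807.92 − 978854.18 + 0.3086×471.9 − 0.04193×2.50×471.9 = 49.90 mGal
Difference = 49.90 − (97.70) = -47.80 mGal

-47.8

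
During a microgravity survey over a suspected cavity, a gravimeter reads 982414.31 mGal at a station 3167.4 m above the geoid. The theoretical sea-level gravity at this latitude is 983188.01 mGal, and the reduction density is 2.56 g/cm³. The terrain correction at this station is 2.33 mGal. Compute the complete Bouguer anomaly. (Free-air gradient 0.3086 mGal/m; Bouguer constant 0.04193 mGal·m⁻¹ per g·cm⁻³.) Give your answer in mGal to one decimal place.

-133.9

Free-air correction = 0.3086 × 3167.4 = 977.46 mGal
Free-air anomaly = 982414.31 − 983188.01 + (977.46) = 203.76 mGal
Bouguer slab correction = 0.04193 × 2.56 × 3167.4 = 339.99 mGal
Simple Bouguer anomaly = 203.76 − (339.99) = -136.23 mGal
Complete Bouguer anomaly = -136.23 + 2.33 = -133.90 mGal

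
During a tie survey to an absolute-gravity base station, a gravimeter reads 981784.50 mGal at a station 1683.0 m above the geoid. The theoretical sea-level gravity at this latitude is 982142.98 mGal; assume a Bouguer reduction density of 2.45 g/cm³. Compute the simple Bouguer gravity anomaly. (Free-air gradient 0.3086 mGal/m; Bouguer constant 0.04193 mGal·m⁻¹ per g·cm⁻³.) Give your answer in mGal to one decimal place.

-12.0

Free-air correction = 0.3086 × 1683.0 = 519.37 mGal
Free-air anomaly = 981784.50 − 982142.98 + (519.37) = 160.89 mGal
Bouguer slab correction = 0.04193 × 2.45 × 1683.0 = 172.89 mGal
Simple Bouguer anomaly = 160.89 − (172.89) = -12.00 mGal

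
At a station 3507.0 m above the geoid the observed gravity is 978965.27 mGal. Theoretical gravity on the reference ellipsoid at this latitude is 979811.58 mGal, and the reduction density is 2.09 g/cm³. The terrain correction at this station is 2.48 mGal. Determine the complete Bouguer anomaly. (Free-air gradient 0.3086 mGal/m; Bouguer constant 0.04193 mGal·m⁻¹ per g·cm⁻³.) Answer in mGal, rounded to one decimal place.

-68.9

Free-air correction = 0.3086 × 3507.0 = 1082.26 mGal
Free-air anomaly = 978965.27 − 979811.58 + (1082.26) = 235.95 mGal
Bouguer slab correction = 0.04193 × 2.09 × 3507.0 = 307.33 mGal
Simple Bouguer anomaly = 235.95 − (307.33) = -71.38 mGal
Complete Bouguer anomaly = -71.38 + 2.48 = -68.90 mGal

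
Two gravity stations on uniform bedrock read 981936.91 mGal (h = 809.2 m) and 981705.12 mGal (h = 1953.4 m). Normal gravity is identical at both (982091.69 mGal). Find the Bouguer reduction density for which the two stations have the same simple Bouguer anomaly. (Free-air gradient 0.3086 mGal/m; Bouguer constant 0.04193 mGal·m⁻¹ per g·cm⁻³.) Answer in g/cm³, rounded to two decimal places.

Δg_obs = 981705.12 − 981936.91 = -231.79 mGal over Δh = 1953.4 − 809.2 = 1144.2 m
Equal Bouguer anomalies ⇒ Δg_obs + (0.3086 − 0.04193ρ)·Δh = 0
0.3086 − 0.04193ρ = −Δg_obs/Δh = 0.20258
ρ = (0.3086 − 0.20258) / 0.04193 = 2.53 g/cm³

2.53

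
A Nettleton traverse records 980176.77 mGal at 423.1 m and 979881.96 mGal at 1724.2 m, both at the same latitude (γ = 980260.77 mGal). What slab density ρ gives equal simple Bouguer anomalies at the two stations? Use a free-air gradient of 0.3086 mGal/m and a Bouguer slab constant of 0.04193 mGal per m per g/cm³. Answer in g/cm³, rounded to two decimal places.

1.96

Δg_obs = 979881.96 − 980176.77 = -294.81 mGal over Δh = 1724.2 − 423.1 = 1301.1 m
Equal Bouguer anomalies ⇒ Δg_obs + (0.3086 − 0.04193ρ)·Δh = 0
0.3086 − 0.04193ρ = −Δg_obs/Δh = 0.22659
ρ = (0.3086 − 0.22659) / 0.04193 = 1.96 g/cm³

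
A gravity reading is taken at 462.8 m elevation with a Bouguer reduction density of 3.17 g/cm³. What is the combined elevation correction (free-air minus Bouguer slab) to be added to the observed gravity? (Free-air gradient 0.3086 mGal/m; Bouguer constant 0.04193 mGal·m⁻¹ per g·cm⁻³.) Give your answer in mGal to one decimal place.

Combined gradient = 0.3086 − 0.04193 × 3.17 = 0.1756819 mGal/m
Combined elevation correction = 0.1756819 × 462.8 = 81.3 mGal

81.3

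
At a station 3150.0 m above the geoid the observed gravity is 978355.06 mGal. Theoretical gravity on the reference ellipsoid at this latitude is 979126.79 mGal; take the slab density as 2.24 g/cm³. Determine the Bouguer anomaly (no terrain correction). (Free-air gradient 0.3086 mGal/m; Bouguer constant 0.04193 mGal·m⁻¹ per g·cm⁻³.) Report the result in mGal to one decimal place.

-95.5

Free-air correction = 0.3086 × 3150.0 = 972.09 mGal
Free-air anomaly = 978355.06 − 979126.79 + (972.09) = 200.36 mGal
Bouguer slab correction = 0.04193 × 2.24 × 3150.0 = 295.86 mGal
Simple Bouguer anomaly = 200.36 − (295.86) = -95.50 mGal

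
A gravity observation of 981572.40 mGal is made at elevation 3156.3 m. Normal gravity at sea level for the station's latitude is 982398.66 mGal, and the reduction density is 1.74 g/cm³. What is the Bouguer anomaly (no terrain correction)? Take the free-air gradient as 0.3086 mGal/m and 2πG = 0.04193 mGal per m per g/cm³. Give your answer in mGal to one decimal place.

Free-air correction = 0.3086 × 3156.3 = 974.03 mGal
Free-air anomaly = 981572.40 − 982398.66 + (974.03) = 147.77 mGal
Bouguer slab correction = 0.04193 × 1.74 × 3156.3 = 230.28 mGal
Simple Bouguer anomaly = 147.77 − (230.28) = -82.51 mGal

-82.5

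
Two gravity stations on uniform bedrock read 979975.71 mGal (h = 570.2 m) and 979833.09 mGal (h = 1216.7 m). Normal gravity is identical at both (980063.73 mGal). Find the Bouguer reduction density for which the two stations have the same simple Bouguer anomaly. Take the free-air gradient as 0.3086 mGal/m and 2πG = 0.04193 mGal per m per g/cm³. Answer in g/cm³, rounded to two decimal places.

2.10

Δg_obs = 979833.09 − 979975.71 = -142.62 mGal over Δh = 1216.7 − 570.2 = 646.5 m
Equal Bouguer anomalies ⇒ Δg_obs + (0.3086 − 0.04193ρ)·Δh = 0
0.3086 − 0.04193ρ = −Δg_obs/Δh = 0.22060
ρ = (0.3086 − 0.22060) / 0.04193 = 2.10 g/cm³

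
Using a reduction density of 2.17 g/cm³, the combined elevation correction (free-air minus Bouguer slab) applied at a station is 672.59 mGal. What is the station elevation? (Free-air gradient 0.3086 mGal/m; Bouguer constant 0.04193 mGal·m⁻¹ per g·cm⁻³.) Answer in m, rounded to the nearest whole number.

3091

Combined gradient = 0.3086 − 0.04193 × 2.17 = 0.2176119 mGal/m
h = 672.59 / 0.2176119 = 3090.78 m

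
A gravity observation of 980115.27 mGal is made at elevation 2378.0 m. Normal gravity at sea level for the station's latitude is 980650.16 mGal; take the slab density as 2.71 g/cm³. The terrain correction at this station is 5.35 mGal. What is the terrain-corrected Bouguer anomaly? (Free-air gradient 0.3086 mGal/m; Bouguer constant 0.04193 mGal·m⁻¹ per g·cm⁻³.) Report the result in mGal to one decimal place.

-65.9

Free-air correction = 0.3086 × 2378.0 = 733.85 mGal
Free-air anomaly = 980115.27 − 980650.16 + (733.85) = 198.96 mGal
Bouguer slab correction = 0.04193 × 2.71 × 2378.0 = 270.21 mGal
Simple Bouguer anomaly = 198.96 − (270.21) = -71.25 mGal
Complete Bouguer anomaly = -71.25 + 5.35 = -65.90 mGal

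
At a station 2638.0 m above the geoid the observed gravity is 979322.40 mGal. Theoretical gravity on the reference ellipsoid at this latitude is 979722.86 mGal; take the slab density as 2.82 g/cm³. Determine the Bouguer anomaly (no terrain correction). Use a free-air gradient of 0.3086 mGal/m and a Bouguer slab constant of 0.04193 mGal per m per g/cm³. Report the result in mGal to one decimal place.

Free-air correction = 0.3086 × 2638.0 = 814.09 mGal
Free-air anomaly = 979322.40 − 979722.86 + (814.09) = 413.63 mGal
Bouguer slab correction = 0.04193 × 2.82 × 2638.0 = 311.92 mGal
Simple Bouguer anomaly = 413.63 − (311.92) = 101.71 mGal

101.7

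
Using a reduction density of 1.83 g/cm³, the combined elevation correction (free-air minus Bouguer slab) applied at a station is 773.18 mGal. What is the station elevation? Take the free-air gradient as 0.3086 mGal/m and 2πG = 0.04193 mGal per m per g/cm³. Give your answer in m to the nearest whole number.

3335

Combined gradient = 0.3086 − 0.04193 × 1.83 = 0.2318681 mGal/m
h = 773.18 / 0.2318681 = 3334.57 m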